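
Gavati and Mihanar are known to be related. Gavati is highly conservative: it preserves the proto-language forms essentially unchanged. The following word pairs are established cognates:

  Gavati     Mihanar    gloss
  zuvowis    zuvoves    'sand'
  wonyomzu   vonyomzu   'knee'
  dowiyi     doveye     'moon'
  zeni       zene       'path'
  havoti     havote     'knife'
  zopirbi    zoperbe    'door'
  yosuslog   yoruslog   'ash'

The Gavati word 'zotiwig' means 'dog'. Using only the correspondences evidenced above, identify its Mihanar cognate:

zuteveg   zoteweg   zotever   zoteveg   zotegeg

zoteveg

zuvowis ~ zuvoves, dowiyi ~ doveye — Gavati i corresponds to Mihanar e after a consonant, before a consonant other than r, m, n, p, b, f, v.
zuvowis ~ zuvoves, dowiyi ~ doveye — Gavati w corresponds to Mihanar v between vowels (before a front vowel).
Applying these to Gavati 'zotiwig':
  zotiwig → zotewig   (i→e after a consonant, before a consonant other than r, m, n, p, b, f, v)
  zotewig → zotevig   (w→v between vowels (before a front vowel))
  zotevig → zoteveg   (i→e after a consonant, before a consonant other than r, m, n, p, b, f, v)
So the Mihanar cognate is 'zoteveg'.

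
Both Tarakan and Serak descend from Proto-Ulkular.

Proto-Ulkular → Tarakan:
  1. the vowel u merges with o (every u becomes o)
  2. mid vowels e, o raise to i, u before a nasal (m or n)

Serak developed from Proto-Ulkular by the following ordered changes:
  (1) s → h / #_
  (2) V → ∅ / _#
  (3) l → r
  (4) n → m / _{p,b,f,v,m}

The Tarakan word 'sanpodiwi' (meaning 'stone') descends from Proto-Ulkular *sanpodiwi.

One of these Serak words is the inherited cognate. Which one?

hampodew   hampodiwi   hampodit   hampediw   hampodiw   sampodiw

hampodiw

Serak: start from *sanpodiwi.
  rule 1 (debuccalisation): sanpodiwi → hanpodiwi
  rule 2 (apocope): hanpodiwi → hanpodiw
  rule 3: no change — hanpodiw
  rule 4 (nasal place assimilation): hanpodiw → hampodiw
  ⇒ Serak hampodiw
The other candidates each miss or misapply at least one Serak change.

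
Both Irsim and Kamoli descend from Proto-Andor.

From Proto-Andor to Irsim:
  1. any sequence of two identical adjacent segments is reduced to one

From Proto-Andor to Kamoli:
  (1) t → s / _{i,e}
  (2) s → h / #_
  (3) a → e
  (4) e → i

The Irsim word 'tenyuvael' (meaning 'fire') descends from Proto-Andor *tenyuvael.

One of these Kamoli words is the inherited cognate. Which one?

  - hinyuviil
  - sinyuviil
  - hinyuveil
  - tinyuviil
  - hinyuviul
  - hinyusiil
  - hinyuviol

Kamoli: start from *tenyuvael.
  rule 1 (palatalisation): tenyuvael → senyuvael
  rule 2 (debuccalisation): senyuvael → henyuvael
  rule 3 (vowel merger): henyuvael → henyuveel
  rule 4 (vowel merger): henyuveel → hinyuviil
  ⇒ Kamoli hinyuviil

hinyuviil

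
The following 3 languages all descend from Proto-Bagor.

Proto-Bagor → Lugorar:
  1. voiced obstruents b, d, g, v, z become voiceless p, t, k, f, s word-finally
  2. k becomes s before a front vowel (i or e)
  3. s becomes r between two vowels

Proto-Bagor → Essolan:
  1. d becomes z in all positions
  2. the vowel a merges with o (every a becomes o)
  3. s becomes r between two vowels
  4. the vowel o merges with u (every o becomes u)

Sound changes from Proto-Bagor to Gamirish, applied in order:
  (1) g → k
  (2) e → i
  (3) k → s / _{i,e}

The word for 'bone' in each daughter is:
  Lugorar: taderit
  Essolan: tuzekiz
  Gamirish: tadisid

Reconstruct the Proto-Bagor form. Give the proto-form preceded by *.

Position 2: Lugorar has a, Essolan has u, Gamirish has a. Lugorar preserves a here (none of its changes turn any other segment into a), so the proto-segment is *a.
Position 3: Lugorar has d, Essolan has z, Gamirish has d. Lugorar preserves d here (none of its changes turn any other segment into d), so the proto-segment is *d.
Position 5: Lugorar has r, Essolan has k, Gamirish has s. Essolan preserves k here (none of its changes turn any other segment into k), so the proto-segment is *k.
Continuing position by position gives *tadekid; check it forward:
Lugorar: start from *tadekid.
  rule 1 (final devoicing): tadekid → tadekit
  rule 2 (palatalisation): tadekit → tadesit
  rule 3 (rhotacism): tadesit → taderit
  ⇒ Lugorar taderit
Essolan: start from *tadekid.
  rule 1 (unconditioned shift): tadekid → tazekiz
  rule 2 (vowel merger): tazekiz → tozekiz
  rule 3: no change — tozekiz
  rule 4 (vowel merger): tozekiz → tuzekiz
  ⇒ Essolan tuzekiz
Gamirish: start from *tadekid.
  rule 1: no change — tadekid
  rule 2 (vowel merger): tadekid → tadikid
  rule 3 (palatalisation): tadikid → tadisid
  ⇒ Gamirish tadisid
Only *tadekid yields all of Lugorar taderit, Essolan tuzekiz, Gamirish tadisid.

*tadekid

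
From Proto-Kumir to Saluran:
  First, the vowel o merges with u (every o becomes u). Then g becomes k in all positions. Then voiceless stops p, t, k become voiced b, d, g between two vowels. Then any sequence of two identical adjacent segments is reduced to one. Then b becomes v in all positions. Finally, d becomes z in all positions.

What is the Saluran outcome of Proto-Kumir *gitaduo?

Saluran: start from *gitaduo.
  rule 1 (vowel merger): gitaduo → gitaduu
  rule 2 (unconditioned shift): gitaduu → kitaduu
  rule 3 (intervocalic voicing): kitaduu → kidaduu
  rule 4 (degemination): kidaduu → kidadu
  rule 5: no change — kidadu
  rule 6 (unconditioned shift): kidadu → kizazu
  ⇒ Saluran kizazu

kizazu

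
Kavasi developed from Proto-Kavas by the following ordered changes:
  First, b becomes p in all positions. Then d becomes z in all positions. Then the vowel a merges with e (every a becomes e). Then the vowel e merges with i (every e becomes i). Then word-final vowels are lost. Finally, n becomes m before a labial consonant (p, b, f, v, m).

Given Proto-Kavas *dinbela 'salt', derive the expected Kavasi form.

Kavasi: start from *dinbela.
  rule 1 (unconditioned shift): dinbela → dinpela
  rule 2 (unconditioned shift): dinpela → zinpela
  rule 3 (vowel merger): zinpela → zinpele
  rule 4 (vowel merger): zinpele → zinpili
  rule 5 (apocope): zinpili → zinpil
  rule 6 (nasal place assimilation): zinpil → zimpil
  ⇒ Kavasi zimpil

zimpil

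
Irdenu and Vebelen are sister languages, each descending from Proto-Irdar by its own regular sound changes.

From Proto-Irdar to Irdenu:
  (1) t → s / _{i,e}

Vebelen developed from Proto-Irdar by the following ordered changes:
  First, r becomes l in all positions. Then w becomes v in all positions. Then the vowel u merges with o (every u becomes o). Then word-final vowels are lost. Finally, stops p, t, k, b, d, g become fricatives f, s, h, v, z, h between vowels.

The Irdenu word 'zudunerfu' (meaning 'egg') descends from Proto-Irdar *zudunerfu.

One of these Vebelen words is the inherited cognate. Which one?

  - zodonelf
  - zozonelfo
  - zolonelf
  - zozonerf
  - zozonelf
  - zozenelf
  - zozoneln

Vebelen: start from *zudunerfu.
  rule 1 (unconditioned shift): zudunerfu → zudunelfu
  rule 2: no change — zudunelfu
  rule 3 (vowel merger): zudunelfu → zodonelfo
  rule 4 (apocope): zodonelfo → zodonelf
  rule 5 (intervocalic lenition): zodonelf → zozonelf
  ⇒ Vebelen zozonelf

zozonelf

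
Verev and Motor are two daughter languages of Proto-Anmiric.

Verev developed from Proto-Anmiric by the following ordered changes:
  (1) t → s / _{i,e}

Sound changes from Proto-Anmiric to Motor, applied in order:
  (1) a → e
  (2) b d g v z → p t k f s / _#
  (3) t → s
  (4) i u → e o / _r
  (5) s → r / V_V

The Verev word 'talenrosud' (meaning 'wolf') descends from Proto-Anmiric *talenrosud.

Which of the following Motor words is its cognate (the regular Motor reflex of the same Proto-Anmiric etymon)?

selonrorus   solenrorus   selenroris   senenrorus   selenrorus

selenrorus

Motor: *talenrosud > telenrosud > telenrosut > selenrosus > selenrorus  (by vowel merger, final devoicing, unconditioned shift, rhotacism)
Among the options, 'selenrorus' alone shows every Motor change applied in order.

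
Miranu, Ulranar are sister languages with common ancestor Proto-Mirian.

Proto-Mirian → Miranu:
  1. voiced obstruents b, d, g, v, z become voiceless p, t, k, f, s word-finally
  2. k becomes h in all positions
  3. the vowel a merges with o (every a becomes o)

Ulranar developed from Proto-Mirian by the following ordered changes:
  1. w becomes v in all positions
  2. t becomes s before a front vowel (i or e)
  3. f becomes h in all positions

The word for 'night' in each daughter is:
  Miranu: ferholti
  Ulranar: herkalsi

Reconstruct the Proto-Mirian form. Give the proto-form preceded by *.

*ferkalti

Position 1: Miranu has f, Ulranar has h. Taking the neighbouring segments as reconstructed: Miranu f can only go back to *f; Ulranar h could go back to *f or *h — the one source consistent with every daughter is *f.
Position 4: Miranu has h, Ulranar has k. Ulranar preserves k here (none of its changes turn any other segment into k), so the proto-segment is *k.
Continuing position by position gives *ferkalti; check it forward:
Miranu: *ferkalti > ferhalti > ferholti  (by unconditioned shift, vowel merger)
Ulranar: start from *ferkalti.
  rule 1: no change — ferkalti
  rule 2 (palatalisation): ferkalti → ferkalsi
  rule 3 (unconditioned shift): ferkalsi → herkalsi
  ⇒ Ulranar herkalsi
No other proto-form is consistent with every reflex, so the reconstruction is *ferkalti.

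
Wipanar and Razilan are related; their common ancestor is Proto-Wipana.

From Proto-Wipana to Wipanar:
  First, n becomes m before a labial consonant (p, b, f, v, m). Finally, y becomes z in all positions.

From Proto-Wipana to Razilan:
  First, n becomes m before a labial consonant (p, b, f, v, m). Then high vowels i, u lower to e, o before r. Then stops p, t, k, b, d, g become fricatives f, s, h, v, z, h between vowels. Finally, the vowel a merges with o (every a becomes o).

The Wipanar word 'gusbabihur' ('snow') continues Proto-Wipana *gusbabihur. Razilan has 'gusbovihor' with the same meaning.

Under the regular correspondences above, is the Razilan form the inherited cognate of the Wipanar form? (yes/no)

yes

Derive the expected Razilan reflex of *gusbabihur:
Razilan: *gusbabihur
  gusbabihur (rule 1 does not apply)
  gusbabihur → gusbabihor   [pre-rhotic lowering]
  gusbabihor → gusbavihor   [intervocalic lenition]
  gusbavihor → gusbovihor   [vowel merger]
  giving Razilan gusbovihor.
Razilan 'gusbovihor' matches the regular reflex exactly, so the pair is cognate.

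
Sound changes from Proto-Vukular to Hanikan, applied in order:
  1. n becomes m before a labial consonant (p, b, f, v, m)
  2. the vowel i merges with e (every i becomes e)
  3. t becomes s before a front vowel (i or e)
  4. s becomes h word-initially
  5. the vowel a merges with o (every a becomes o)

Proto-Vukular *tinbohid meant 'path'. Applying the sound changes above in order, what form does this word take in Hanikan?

Hanikan: *tinbohid > timbohid > tembohed > sembohed > hembohed  (by nasal place assimilation, vowel merger, palatalisation, debuccalisation)

hembohed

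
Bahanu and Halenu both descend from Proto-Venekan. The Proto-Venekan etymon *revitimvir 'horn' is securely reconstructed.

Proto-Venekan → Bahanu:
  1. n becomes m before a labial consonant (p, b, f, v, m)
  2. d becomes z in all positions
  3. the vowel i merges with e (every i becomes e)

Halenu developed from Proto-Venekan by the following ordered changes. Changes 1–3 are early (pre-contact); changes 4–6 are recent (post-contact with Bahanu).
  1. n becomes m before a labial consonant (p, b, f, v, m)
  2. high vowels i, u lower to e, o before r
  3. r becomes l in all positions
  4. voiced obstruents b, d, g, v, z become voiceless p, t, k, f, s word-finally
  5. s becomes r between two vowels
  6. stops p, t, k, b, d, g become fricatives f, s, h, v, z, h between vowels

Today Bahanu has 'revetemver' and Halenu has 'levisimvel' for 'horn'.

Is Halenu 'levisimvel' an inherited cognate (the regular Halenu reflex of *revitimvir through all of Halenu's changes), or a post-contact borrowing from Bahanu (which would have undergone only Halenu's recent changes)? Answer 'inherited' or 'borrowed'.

inherited

If inherited, *revitimvir would pass through all of Halenu's changes:
Halenu: *revitimvir
  revitimvir (rule 1 does not apply)
  revitimvir → revitimver   [pre-rhotic lowering]
  revitimver → levitimvel   [unconditioned shift]
  levitimvel (rule 4 does not apply)
  levitimvel (rule 5 does not apply)
  levitimvel → levisimvel   [intervocalic lenition]
  giving Halenu levisimvel.
If borrowed from Bahanu 'revetemver' after the early changes, it would undergo only the recent ones:
  rule 4 (final devoicing): no change (revetemver)
  rule 5 (rhotacism): no change (revetemver)
  rule 6 (intervocalic lenition): revetemver → revesemver
  ⇒ as a loan: revesemver
Halenu 'levisimvel' matches the inherited outcome exactly, so it is an inherited cognate, not a loan.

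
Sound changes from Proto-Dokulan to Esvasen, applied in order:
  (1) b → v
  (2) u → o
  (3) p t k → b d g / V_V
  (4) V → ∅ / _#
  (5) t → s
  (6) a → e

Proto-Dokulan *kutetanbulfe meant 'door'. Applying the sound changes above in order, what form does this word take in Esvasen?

Esvasen: *kutetanbulfe
  kutetanbulfe → kutetanvulfe   [unconditioned shift]
  kutetanvulfe → kotetanvolfe   [vowel merger]
  kotetanvolfe → kodedanvolfe   [intervocalic voicing]
  kodedanvolfe → kodedanvolf   [apocope]
  kodedanvolf (rule 5 does not apply)
  kodedanvolf → kodedenvolf   [vowel merger]
  giving Esvasen kodedenvolf.

kodedenvolf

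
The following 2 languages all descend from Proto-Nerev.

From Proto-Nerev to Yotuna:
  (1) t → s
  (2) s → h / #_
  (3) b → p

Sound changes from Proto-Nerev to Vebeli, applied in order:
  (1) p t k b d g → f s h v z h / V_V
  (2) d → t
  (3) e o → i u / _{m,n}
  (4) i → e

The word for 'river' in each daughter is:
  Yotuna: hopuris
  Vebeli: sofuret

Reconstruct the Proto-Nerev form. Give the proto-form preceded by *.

*sopurit

Position 3: Yotuna has p, Vebeli has f. Taking the neighbouring segments as reconstructed: Yotuna p could go back to *p or *b; Vebeli f could go back to *p or *f — the one source consistent with every daughter is *p.
Position 1: Yotuna has h, Vebeli has s. Taking the neighbouring segments as reconstructed: Yotuna h could go back to *t or *s or *h; Vebeli s can only go back to *s — the one source consistent with every daughter is *s.
Position 6: Yotuna has i, Vebeli has e. Yotuna preserves i here (none of its changes turn any other segment into i), so the proto-segment is *i.
Verify the candidate proto-form against each daughter:
Yotuna: start from *sopurit.
  rule 1 (unconditioned shift): sopurit → sopuris
  rule 2 (debuccalisation): sopuris → hopuris
  rule 3: no change — hopuris
  ⇒ Yotuna hopuris
Vebeli: *sopurit
  sopurit → sofurit   [intervocalic lenition]
  sofurit (rule 2 does not apply)
  sofurit (rule 3 does not apply)
  sofurit → sofuret   [vowel merger]
  giving Vebeli sofuret.
Only *sopurit yields all of Yotuna hopuris, Vebeli sofuret.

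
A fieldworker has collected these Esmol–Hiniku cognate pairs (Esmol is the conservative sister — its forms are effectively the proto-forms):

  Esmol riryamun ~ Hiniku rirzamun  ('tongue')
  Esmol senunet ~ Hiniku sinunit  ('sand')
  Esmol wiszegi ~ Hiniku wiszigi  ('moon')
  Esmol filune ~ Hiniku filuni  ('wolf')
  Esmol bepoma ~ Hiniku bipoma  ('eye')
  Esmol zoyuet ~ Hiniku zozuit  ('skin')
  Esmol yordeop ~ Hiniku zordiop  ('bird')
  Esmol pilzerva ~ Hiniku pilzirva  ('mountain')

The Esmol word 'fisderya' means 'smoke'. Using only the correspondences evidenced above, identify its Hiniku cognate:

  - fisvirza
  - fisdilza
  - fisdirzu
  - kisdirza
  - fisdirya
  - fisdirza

pilzerva ~ pilzirva — Esmol e corresponds to Hiniku i after a consonant, before r.
riryamun ~ rirzamun — Esmol y corresponds to Hiniku z after a consonant, before a back vowel.
Applying these to Esmol 'fisderya':
  fisderya → fisdirya   (e→i after a consonant, before r)
  fisdirya → fisdirza   (y→z after a consonant, before a back vowel)
So the Hiniku cognate is 'fisdirza'.

fisdirza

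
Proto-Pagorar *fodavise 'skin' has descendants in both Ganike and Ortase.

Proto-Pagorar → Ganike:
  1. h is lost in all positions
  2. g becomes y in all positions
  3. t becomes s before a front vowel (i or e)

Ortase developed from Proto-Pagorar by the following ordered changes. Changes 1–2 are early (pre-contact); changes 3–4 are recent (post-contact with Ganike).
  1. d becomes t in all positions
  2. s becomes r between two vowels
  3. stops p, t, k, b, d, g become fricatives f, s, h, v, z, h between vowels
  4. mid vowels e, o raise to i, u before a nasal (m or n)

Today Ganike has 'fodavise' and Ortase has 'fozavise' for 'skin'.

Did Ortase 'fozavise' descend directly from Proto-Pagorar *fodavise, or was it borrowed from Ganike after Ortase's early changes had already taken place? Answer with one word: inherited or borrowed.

borrowed

If inherited, *fodavise would pass through all of Ortase's changes:
Ortase: *fodavise > fotavise > fotavire > fosavire  (by unconditioned shift, rhotacism, intervocalic lenition)
If borrowed from Ganike 'fodavise' after the early changes, it would undergo only the recent ones:
  rule 3 (intervocalic lenition): fodavise → fozavise
  rule 4 (pre-nasal raising): no change (fozavise)
  ⇒ as a loan: fozavise
Ortase 'fozavise' matches the loan outcome 'fozavise', not the inherited 'fosavire' — it skipped the early Ortase changes, so it was borrowed from Ganike.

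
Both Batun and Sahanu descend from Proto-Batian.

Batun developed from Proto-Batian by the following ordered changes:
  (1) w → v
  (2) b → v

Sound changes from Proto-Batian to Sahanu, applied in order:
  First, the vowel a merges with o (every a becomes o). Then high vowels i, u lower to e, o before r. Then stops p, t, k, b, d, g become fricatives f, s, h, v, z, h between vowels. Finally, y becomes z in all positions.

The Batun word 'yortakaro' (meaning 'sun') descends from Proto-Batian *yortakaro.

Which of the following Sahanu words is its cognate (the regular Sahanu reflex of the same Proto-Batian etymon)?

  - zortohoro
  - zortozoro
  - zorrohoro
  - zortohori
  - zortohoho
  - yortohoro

zortohoro

Sahanu: *yortakaro > yortokoro > yortohoro > zortohoro  (by vowel merger, intervocalic lenition, unconditioned shift)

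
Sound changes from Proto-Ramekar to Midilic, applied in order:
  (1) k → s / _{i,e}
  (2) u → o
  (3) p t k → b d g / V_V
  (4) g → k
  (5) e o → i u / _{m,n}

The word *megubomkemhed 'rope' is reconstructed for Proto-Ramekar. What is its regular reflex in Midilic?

Midilic: *megubomkemhed > megubomsemhed > megobomsemhed > mekobomsemhed > mekobumsimhed  (by palatalisation, vowel merger, unconditioned shift, pre-nasal raising)

mekobumsimhed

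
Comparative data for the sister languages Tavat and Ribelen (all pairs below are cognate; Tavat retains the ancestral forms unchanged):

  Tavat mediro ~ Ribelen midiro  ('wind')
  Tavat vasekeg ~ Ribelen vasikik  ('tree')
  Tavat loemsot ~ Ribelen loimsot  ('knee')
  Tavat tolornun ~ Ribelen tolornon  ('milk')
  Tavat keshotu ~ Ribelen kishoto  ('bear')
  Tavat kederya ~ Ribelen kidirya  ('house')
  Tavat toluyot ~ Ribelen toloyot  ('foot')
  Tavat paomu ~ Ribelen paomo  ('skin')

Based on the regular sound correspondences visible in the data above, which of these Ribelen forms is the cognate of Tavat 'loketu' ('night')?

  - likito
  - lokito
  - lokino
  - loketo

mediro ~ midiro, vasekeg ~ vasikik — Tavat e corresponds to Ribelen i after a consonant, before a consonant other than r, m, n, p, b, f, v.
keshotu ~ kishoto, paomu ~ paomo — Tavat u corresponds to Ribelen o word-finally.
Applying these to Tavat 'loketu':
  loketu → lokitu   (e→i after a consonant, before a consonant other than r, m, n, p, b, f, v)
  lokitu → lokito   (u→o word-finally)
So the Ribelen cognate is 'lokito'.

lokito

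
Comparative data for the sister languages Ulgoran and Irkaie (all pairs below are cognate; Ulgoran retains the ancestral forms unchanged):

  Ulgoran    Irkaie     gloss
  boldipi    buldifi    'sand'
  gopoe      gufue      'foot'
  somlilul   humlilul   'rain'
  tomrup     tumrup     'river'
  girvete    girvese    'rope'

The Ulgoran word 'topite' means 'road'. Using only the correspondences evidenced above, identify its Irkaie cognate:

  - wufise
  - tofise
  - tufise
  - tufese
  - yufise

gopoe ~ gufue — Ulgoran o corresponds to Irkaie u after a consonant, before a labial obstruent.
boldipi ~ buldifi — Ulgoran p corresponds to Irkaie f between vowels (before a front vowel).
girvete ~ girvese — Ulgoran t corresponds to Irkaie s between vowels (before a front vowel).
Applying these to Ulgoran 'topite':
  topite → tupite   (o→u after a consonant, before a labial obstruent)
  tupite → tufite   (p→f between vowels (before a front vowel))
  tufite → tufise   (t→s between vowels (before a front vowel))
So the Irkaie cognate is 'tufise'.

tufise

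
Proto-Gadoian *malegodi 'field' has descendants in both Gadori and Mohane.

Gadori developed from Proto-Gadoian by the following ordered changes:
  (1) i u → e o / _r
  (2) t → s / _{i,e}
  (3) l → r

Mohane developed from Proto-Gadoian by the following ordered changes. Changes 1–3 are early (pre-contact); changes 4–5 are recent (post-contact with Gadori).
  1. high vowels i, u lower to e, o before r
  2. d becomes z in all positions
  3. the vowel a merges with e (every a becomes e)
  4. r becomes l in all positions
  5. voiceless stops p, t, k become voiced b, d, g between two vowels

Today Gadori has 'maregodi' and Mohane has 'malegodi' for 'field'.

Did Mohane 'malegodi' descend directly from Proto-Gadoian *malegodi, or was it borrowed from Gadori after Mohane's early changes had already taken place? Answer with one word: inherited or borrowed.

borrowed

If inherited, *malegodi would pass through all of Mohane's changes:
Mohane: *malegodi > malegozi > melegozi  (by unconditioned shift, vowel merger)
If borrowed from Gadori 'maregodi' after the early changes, it would undergo only the recent ones:
  rule 4 (unconditioned shift): maregodi → malegodi
  rule 5 (intervocalic voicing): no change (malegodi)
  ⇒ as a loan: malegodi
Mohane 'malegodi' matches the loan outcome 'malegodi', not the inherited 'melegozi' — it skipped the early Mohane changes, so it was borrowed from Gadori.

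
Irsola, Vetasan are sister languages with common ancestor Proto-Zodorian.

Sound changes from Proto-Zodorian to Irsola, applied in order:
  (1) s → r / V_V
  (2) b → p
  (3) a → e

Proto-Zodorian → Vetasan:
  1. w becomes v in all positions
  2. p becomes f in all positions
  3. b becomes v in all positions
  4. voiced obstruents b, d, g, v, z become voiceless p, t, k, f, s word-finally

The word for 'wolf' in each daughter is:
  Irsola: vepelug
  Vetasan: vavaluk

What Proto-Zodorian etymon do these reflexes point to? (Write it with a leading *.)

*vabalug

Position 2: Irsola has e, Vetasan has a. Vetasan preserves a here (none of its changes turn any other segment into a), so the proto-segment is *a.
Position 7: Irsola has g, Vetasan has k. Irsola preserves g here (none of its changes turn any other segment into g), so the proto-segment is *g.
Continuing position by position gives *vabalug; check it forward:
Irsola: start from *vabalug.
  rule 1: no change — vabalug
  rule 2 (unconditioned shift): vabalug → vapalug
  rule 3 (vowel merger): vapalug → vepelug
  ⇒ Irsola vepelug
Vetasan: *vabalug
  vabalug (rule 1 does not apply)
  vabalug (rule 2 does not apply)
  vabalug → vavalug   [unconditioned shift]
  vavalug → vavaluk   [final devoicing]
  giving Vetasan vavaluk.
Only *vabalug yields all of Irsola vepelug, Vetasan vavaluk.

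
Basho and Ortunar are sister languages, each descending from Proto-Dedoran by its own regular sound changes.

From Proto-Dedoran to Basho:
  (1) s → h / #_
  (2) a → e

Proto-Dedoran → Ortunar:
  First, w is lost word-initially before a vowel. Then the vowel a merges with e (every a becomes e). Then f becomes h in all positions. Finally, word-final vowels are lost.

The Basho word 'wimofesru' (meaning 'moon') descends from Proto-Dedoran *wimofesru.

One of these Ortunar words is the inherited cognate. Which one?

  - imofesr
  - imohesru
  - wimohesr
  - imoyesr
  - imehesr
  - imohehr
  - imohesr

imohesr

Ortunar: start from *wimofesru.
  rule 1 (glide loss): wimofesru → imofesru
  rule 2: no change — imofesru
  rule 3 (unconditioned shift): imofesru → imohesru
  rule 4 (apocope): imohesru → imohesr
  ⇒ Ortunar imohesr
Among the options, 'imohesr' alone shows every Ortunar change applied in order.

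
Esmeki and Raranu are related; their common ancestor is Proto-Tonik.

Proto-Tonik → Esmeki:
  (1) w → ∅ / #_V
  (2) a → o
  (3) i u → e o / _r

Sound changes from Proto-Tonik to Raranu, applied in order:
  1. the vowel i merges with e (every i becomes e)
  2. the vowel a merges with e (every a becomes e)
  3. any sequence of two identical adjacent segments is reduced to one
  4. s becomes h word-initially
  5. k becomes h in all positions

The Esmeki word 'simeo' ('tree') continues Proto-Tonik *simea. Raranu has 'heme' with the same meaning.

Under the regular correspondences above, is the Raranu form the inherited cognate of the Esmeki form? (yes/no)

Derive the expected Raranu reflex of *simea:
Raranu: *simea > semea > semee > seme > heme  (by vowel merger, vowel merger, degemination, debuccalisation)
Raranu 'heme' matches the regular reflex exactly, so the pair is cognate.

yes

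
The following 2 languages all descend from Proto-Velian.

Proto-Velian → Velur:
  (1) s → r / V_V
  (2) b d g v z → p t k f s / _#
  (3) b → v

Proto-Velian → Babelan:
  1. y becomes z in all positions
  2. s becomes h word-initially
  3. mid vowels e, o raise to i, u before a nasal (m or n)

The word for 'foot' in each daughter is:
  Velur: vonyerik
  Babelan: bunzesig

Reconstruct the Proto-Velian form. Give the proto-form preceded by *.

*bonyesig

Position 8: Velur has k, Babelan has g. Babelan preserves g here (none of its changes turn any other segment into g), so the proto-segment is *g.
Position 2: Velur has o, Babelan has u. Velur preserves o here (none of its changes turn any other segment into o), so the proto-segment is *o.
Position 1: Velur has v, Babelan has b. Babelan preserves b here (none of its changes turn any other segment into b), so the proto-segment is *b.
Verify the candidate proto-form against each daughter:
Velur: start from *bonyesig.
  rule 1 (rhotacism): bonyesig → bonyerig
  rule 2 (final devoicing): bonyerig → bonyerik
  rule 3 (unconditioned shift): bonyerik → vonyerik
  ⇒ Velur vonyerik
Babelan: *bonyesig
  bonyesig → bonzesig   [unconditioned shift]
  bonzesig (rule 2 does not apply)
  bonzesig → bunzesig   [pre-nasal raising]
  giving Babelan bunzesig.
No other proto-form is consistent with every reflex, so the reconstruction is *bonyesig.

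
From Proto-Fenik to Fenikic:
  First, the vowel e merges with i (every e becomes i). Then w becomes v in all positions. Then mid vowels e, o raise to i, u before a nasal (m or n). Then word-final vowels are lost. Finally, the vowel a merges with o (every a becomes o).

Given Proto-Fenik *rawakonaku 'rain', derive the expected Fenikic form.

Fenikic: *rawakonaku > ravakonaku > ravakunaku > ravakunak > rovokunok  (by unconditioned shift, pre-nasal raising, apocope, vowel merger)

rovokunok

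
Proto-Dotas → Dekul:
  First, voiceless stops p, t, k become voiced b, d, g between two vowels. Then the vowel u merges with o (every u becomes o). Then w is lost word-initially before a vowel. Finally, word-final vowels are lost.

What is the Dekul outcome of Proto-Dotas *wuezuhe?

oezoh

Dekul: start from *wuezuhe.
  rule 1: no change — wuezuhe
  rule 2 (vowel merger): wuezuhe → woezohe
  rule 3 (glide loss): woezohe → oezohe
  rule 4 (apocope): oezohe → oezoh
  ⇒ Dekul oezoh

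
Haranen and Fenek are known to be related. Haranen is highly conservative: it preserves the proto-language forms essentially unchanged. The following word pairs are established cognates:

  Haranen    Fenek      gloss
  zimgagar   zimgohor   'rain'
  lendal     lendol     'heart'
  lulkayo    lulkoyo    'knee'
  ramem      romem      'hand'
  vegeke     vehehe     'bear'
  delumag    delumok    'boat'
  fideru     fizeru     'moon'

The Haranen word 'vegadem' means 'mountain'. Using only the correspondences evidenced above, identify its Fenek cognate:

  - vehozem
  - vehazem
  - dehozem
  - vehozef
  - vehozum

zimgagar ~ zimgohor — Haranen g corresponds to Fenek h between vowels (before a back vowel).
zimgagar ~ zimgohor, lendal ~ lendol — Haranen a corresponds to Fenek o after a consonant, before a consonant other than r, m, n, p, b, f, v.
fideru ~ fizeru — Haranen d corresponds to Fenek z between vowels (before a front vowel).
Applying these to Haranen 'vegadem':
  vegadem → vehadem   (g→h between vowels (before a back vowel))
  vehadem → vehodem   (a→o after a consonant, before a consonant other than r, m, n, p, b, f, v)
  vehodem → vehozem   (d→z between vowels (before a front vowel))
So the Fenek cognate is 'vehozem'.

vehozem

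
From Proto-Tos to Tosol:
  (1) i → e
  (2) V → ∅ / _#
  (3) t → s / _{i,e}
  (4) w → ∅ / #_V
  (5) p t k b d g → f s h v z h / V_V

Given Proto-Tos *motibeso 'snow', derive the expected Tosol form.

moseves

Tosol: *motibeso
  motibeso → motebeso   [vowel merger]
  motebeso → motebes   [apocope]
  motebes → mosebes   [palatalisation]
  mosebes (rule 4 does not apply)
  mosebes → moseves   [intervocalic lenition]
  giving Tosol moseves.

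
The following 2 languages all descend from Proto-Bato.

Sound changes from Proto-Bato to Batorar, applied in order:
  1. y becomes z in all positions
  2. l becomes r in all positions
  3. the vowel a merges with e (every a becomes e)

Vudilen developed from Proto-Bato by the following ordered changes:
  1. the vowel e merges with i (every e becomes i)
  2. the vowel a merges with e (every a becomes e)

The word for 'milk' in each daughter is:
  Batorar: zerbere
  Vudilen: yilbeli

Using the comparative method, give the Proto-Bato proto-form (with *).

Position 1: Batorar has z, Vudilen has y. Vudilen preserves y here (none of its changes turn any other segment into y), so the proto-segment is *y.
Position 7: Batorar has e, Vudilen has i. Taking the neighbouring segments as reconstructed: Batorar e could go back to *a or *e; Vudilen i could go back to *e or *i — the one source consistent with every daughter is *e.
Verify the candidate proto-form against each daughter:
Batorar: *yelbale
  yelbale → zelbale   [unconditioned shift]
  zelbale → zerbare   [unconditioned shift]
  zerbare → zerbere   [vowel merger]
  giving Batorar zerbere.
Vudilen: *yelbale
  yelbale → yilbali   [vowel merger]
  yilbali → yilbeli   [vowel merger]
  giving Vudilen yilbeli.
Only *yelbale yields all of Batorar zerbere, Vudilen yilbeli.

*yelbale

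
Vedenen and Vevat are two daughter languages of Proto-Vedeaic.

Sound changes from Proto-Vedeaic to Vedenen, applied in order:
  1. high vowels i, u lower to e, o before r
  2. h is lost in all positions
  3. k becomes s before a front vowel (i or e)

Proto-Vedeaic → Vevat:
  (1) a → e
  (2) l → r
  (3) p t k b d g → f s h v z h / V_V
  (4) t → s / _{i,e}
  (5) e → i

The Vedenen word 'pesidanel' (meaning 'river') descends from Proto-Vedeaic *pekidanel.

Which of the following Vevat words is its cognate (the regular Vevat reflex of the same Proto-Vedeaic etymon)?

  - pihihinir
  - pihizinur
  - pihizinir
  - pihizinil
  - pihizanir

Vevat: start from *pekidanel.
  rule 1 (vowel merger): pekidanel → pekidenel
  rule 2 (unconditioned shift): pekidenel → pekidener
  rule 3 (intervocalic lenition): pekidener → pehizener
  rule 4: no change — pehizener
  rule 5 (vowel merger): pehizener → pihizinir
  ⇒ Vevat pihizinir
Only 'pihizinir' matches the regular Vevat development of *pekidanel.

pihizinir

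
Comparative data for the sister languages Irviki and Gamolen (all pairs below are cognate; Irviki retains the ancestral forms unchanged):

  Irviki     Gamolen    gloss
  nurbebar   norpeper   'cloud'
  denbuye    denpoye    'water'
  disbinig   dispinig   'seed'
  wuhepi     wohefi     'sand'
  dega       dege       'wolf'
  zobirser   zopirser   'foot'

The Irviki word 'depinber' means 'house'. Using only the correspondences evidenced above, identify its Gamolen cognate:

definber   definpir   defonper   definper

definper

wuhepi ~ wohefi — Irviki p corresponds to Gamolen f between vowels (before a front vowel).
nurbebar ~ norpeper — Irviki b corresponds to Gamolen p after a consonant, before a front vowel.
Applying these to Irviki 'depinber':
  depinber → definber   (p→f between vowels (before a front vowel))
  definber → definper   (b→p after a consonant, before a front vowel)
So the Gamolen cognate is 'definper'.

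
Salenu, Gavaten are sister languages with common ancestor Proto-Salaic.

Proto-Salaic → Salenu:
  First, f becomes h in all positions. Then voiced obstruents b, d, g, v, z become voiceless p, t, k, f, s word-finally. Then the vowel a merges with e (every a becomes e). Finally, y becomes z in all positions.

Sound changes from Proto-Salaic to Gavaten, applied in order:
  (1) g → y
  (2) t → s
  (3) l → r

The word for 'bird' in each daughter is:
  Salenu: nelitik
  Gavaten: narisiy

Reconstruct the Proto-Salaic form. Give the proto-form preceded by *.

Position 5: Salenu has t, Gavaten has s. Taking the neighbouring segments as reconstructed: Salenu t can only go back to *t; Gavaten s could go back to *t or *s — the one source consistent with every daughter is *t.
Position 2: Salenu has e, Gavaten has a. Gavaten preserves a here (none of its changes turn any other segment into a), so the proto-segment is *a.
Continuing position by position gives *nalitig; check it forward:
Salenu: start from *nalitig.
  rule 1: no change — nalitig
  rule 2 (final devoicing): nalitig → nalitik
  rule 3 (vowel merger): nalitik → nelitik
  rule 4: no change — nelitik
  ⇒ Salenu nelitik
Gavaten: start from *nalitig.
  rule 1 (unconditioned shift): nalitig → nalitiy
  rule 2 (unconditioned shift): nalitiy → nalisiy
  rule 3 (unconditioned shift): nalisiy → narisiy
  ⇒ Gavaten narisiy
*nalitig is the unique common source.

*nalitig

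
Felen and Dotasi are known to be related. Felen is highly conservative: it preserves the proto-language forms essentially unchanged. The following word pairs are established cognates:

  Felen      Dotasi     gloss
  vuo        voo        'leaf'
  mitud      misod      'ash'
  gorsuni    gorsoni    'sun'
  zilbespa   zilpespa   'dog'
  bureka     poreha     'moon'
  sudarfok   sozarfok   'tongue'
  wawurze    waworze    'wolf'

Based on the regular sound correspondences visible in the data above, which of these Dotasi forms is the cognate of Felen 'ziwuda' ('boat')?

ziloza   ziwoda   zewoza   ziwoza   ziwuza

mitud ~ misod, sudarfok ~ sozarfok — Felen u corresponds to Dotasi o after a consonant, before a consonant other than r, m, n, p, b, f, v.
sudarfok ~ sozarfok — Felen d corresponds to Dotasi z between vowels (before a back vowel).
Applying these to Felen 'ziwuda':
  ziwuda → ziwoda   (u→o after a consonant, before a consonant other than r, m, n, p, b, f, v)
  ziwoda → ziwoza   (d→z between vowels (before a back vowel))
So the Dotasi cognate is 'ziwoza'.

ziwoza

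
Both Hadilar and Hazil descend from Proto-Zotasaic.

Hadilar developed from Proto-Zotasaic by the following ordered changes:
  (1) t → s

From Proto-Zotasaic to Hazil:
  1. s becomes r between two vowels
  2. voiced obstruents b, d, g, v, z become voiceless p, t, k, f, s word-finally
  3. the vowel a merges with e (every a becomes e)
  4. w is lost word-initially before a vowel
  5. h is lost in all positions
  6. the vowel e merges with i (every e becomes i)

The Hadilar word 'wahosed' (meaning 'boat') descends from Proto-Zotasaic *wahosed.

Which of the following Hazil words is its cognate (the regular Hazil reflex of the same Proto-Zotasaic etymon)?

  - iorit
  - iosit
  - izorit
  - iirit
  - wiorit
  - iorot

iorit

Hazil: start from *wahosed.
  rule 1 (rhotacism): wahosed → wahored
  rule 2 (final devoicing): wahored → wahoret
  rule 3 (vowel merger): wahoret → wehoret
  rule 4 (glide loss): wehoret → ehoret
  rule 5 (h-loss): ehoret → eoret
  rule 6 (vowel merger): eoret → iorit
  ⇒ Hazil iorit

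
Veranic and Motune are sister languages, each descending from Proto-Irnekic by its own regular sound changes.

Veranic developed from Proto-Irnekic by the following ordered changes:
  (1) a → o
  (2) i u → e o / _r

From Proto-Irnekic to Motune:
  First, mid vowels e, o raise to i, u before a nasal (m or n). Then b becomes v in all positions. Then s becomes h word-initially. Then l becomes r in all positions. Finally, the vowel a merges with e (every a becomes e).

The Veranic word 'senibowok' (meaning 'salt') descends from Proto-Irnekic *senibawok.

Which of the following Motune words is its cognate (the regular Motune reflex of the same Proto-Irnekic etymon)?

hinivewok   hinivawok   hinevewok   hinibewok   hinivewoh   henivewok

Motune: *senibawok
  senibawok → sinibawok   [pre-nasal raising]
  sinibawok → sinivawok   [unconditioned shift]
  sinivawok → hinivawok   [debuccalisation]
  hinivawok (rule 4 does not apply)
  hinivawok → hinivewok   [vowel merger]
  giving Motune hinivewok.
Among the options, 'hinivewok' alone shows every Motune change applied in order.

hinivewok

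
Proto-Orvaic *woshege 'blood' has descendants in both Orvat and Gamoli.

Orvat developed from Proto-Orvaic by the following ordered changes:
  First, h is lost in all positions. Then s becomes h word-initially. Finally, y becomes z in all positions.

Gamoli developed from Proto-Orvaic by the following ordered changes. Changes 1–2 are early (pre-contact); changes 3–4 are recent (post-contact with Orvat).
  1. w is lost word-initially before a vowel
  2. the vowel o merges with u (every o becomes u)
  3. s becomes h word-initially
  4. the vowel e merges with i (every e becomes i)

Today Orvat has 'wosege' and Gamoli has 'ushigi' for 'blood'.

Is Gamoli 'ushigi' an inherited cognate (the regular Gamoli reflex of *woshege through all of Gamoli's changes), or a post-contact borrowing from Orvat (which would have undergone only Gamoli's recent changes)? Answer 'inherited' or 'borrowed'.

inherited

If inherited, *woshege would pass through all of Gamoli's changes:
Gamoli: *woshege
  woshege → oshege   [glide loss]
  oshege → ushege   [vowel merger]
  ushege (rule 3 does not apply)
  ushege → ushigi   [vowel merger]
  giving Gamoli ushigi.
If borrowed from Orvat 'wosege' after the early changes, it would undergo only the recent ones:
  rule 3 (debuccalisation): no change (wosege)
  rule 4 (vowel merger): wosege → wosigi
  ⇒ as a loan: wosigi
Gamoli 'ushigi' matches the inherited outcome exactly, so it is an inherited cognate, not a loan.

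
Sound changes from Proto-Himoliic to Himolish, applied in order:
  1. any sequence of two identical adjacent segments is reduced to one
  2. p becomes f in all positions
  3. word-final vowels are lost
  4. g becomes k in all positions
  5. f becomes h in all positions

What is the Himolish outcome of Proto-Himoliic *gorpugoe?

korhuko

Himolish: *gorpugoe > gorfugoe > gorfugo > korfuko > korhuko  (by unconditioned shift, apocope, unconditioned shift, unconditioned shift)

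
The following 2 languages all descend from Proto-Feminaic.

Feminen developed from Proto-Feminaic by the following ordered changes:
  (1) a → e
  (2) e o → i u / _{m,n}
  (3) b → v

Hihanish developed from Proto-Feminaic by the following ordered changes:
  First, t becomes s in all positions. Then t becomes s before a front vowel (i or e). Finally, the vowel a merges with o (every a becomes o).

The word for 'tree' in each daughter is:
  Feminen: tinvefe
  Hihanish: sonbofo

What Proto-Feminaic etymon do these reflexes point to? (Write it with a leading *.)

*tanbafa

Position 4: Feminen has v, Hihanish has b. Hihanish preserves b here (none of its changes turn any other segment into b), so the proto-segment is *b.
Position 2: Feminen has i, Hihanish has o. Taking the neighbouring segments as reconstructed: Feminen i could go back to *a or *e or *i; Hihanish o could go back to *a or *o — the one source consistent with every daughter is *a.
Position 7: Feminen has e, Hihanish has o. Taking the neighbouring segments as reconstructed: Feminen e could go back to *a or *e; Hihanish o could go back to *a or *o — the one source consistent with every daughter is *a.
Continuing position by position gives *tanbafa; check it forward:
Feminen: *tanbafa > tenbefe > tinbefe > tinvefe  (by vowel merger, pre-nasal raising, unconditioned shift)
Hihanish: *tanbafa > sanbafa > sonbofo  (by unconditioned shift, vowel merger)
No other proto-form is consistent with every reflex, so the reconstruction is *tanbafa.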